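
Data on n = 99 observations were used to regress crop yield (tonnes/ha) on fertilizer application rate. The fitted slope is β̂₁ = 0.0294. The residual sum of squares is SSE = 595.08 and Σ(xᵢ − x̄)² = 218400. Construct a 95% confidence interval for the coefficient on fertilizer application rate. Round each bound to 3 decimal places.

(0.019, 0.040)

MSE = SSE/(n − 2) = 595.08/97 = 6.13485.
SE(β̂₁) = √(MSE/Sₓₓ) = √(6.13485/218400) = 0.0053.
df = n − 2 = 97.
t* = t_{0.025, 97} = 1.984723.
Margin = t* × SE = 1.984723 × 0.0053 = 0.01052.
CI: 0.0294 ± 0.01052 → (0.019, 0.040).
With 95% confidence, each one-unit increase in fertilizer application rate is associated with a change of between 0.019 and 0.040 tonnes/ha in crop yield.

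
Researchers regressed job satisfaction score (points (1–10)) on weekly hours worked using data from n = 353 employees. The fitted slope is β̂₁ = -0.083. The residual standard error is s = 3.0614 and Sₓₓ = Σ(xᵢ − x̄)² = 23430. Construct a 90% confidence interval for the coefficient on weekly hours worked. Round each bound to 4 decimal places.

SE(β̂₁) = s/√Sₓₓ = 3.0614/√23430 = 0.0200002.
df = n − 2 = 351.
t* = t_{0.05, 351} = 1.649206.
Margin = t* × SE = 1.649206 × 0.0200002 = 0.032984.
CI: -0.083 ± 0.032984 → (-0.1160, -0.0500).
With 90% confidence, each one-unit increase in weekly hours worked is associated with a change of between -0.1160 and -0.0500 points (1–10) in job satisfaction score.

(-0.1160, -0.0500)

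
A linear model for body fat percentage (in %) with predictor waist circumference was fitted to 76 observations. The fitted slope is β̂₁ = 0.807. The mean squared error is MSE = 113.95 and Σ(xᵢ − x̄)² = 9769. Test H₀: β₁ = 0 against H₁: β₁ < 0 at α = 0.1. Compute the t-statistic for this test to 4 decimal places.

SE(β̂₁) = √(MSE/Sₓₓ) = √(113.95/9769) = 0.108002.
t = 0.807 / 0.108002 = 7.4721.
df = n − 2 = 74.
One-sided p ≈ 1.0000, which is ≥ 0.1, so fail to reject H₀.
The data do not give significant evidence that the true slope on waist circumference is negative.

t = 7.4721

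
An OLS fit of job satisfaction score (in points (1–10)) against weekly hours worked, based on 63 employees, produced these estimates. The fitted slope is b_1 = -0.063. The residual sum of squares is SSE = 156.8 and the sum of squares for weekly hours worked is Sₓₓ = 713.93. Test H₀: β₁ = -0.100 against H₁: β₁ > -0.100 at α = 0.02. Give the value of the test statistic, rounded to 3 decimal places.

t = 0.617

MSE = SSE/(n − 2) = 156.8/61 = 2.57049.
SE(b_1) = √(MSE/Sₓₓ) = √(2.57049/713.93) = 0.060004.
t = (-0.063 − (-0.100)) / 0.060004 = 0.617.
df = n − 2 = 61.
One-sided p ≈ 0.2699, which is ≥ 0.02, so fail to reject H₀.
The data do not give significant evidence that the true slope on weekly hours worked exceeds -0.100 points (1–10) per unit.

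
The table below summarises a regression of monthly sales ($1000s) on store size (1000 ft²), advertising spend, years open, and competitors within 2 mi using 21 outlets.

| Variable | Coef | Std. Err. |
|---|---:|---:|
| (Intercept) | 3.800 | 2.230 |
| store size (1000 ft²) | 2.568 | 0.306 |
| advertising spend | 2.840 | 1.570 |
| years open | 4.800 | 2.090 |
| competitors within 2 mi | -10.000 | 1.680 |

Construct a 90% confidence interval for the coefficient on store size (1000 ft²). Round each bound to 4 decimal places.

Read off: b = 2.568, SE = 0.306 for store size (1000 ft²).
df = n − k − 1 = 21 − 4 − 1 = 16.
t* = t_{0.05, 16} = 1.745884.
Margin = t* × SE = 1.745884 × 0.306 = 0.534240.
CI: 2.568 ± 0.534240 → (2.0338, 3.1022).

(2.0338, 3.1022)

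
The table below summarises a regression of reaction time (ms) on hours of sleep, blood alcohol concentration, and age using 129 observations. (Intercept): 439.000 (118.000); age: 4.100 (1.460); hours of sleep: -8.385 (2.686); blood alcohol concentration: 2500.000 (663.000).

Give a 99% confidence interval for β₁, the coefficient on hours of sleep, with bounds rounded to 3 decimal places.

(-15.411, -1.359)

Read off: b = -8.385, SE = 2.686 for hours of sleep.
df = n − k − 1 = 129 − 3 − 1 = 125.
t* = t_{0.005, 125} = 2.615733.
Margin = t* × SE = 2.615733 × 2.686 = 7.02586.
CI: -8.385 ± 7.02586 → (-15.411, -1.359).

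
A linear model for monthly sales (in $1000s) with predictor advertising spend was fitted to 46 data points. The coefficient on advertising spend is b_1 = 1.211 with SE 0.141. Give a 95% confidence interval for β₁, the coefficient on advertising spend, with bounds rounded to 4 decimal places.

(0.9268, 1.4952)

df = n − 2 = 46 − 2 = 44.
t* = t_{0.025, 44} = 2.015368.
Margin = t* × SE = 2.015368 × 0.141 = 0.284167.
CI: 1.211 ± 0.284167 → (0.9268, 1.4952).
With 95% confidence, each one-unit increase in advertising spend is associated with a change of between 0.9268 and 1.4952 $1000s in monthly sales.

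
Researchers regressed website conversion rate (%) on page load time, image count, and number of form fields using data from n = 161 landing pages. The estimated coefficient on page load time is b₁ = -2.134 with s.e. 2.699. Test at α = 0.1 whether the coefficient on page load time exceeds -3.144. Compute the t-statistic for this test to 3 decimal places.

H₀: β₁ = -3.144 vs H₁: β₁ > -3.144.
t = (b₁ − β₁⁰)/SE = (-2.134 − (-3.144)) / 2.699 = 0.374.
df = n − k − 1 = 161 − 3 − 1 = 157.
One-sided p ≈ 0.3544, which is ≥ 0.1, so fail to reject H₀.
The data do not give significant evidence that the true slope on page load time exceeds -3.144 % per unit, holding the other predictors fixed.

t = 0.374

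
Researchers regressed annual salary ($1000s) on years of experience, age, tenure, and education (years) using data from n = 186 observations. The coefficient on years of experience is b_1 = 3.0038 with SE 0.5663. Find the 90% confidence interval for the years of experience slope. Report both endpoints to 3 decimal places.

df = n − k − 1 = 186 − 4 − 1 = 181.
t* = t_{0.05, 181} = 1.653316.
Margin = t* × SE = 1.653316 × 0.5663 = 0.93627.
CI: 3.0038 ± 0.93627 → (2.068, 3.940).
With 90% confidence, each one-unit increase in years of experience is associated with a change of between 2.068 and 3.940 $1000s in annual salary, holding the other predictors fixed.

(2.068, 3.940)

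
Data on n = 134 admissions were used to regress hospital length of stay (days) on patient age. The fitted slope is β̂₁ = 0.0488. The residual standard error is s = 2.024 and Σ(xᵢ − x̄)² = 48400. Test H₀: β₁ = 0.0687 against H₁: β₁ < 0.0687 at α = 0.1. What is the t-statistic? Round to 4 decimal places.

t = -2.1630

SE(β̂₁) = s/√Sₓₓ = 2.024/√48400 = 0.0092.
t = (0.0488 − 0.0687) / 0.0092 = -2.1630.
df = n − 2 = 132.
One-sided p ≈ 0.0162, which is < 0.1, so reject H₀.
There is evidence that the true slope on patient age is below 0.0687 days per unit.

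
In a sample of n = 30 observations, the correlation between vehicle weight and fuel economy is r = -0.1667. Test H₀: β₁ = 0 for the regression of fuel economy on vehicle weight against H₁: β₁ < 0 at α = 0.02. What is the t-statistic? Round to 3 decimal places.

t = r·√(n − 2)/√(1 − r²) = -0.1667·√28/√0.972211 = -0.895.
df = n − 2 = 28.
One-sided p ≈ 0.1893, which is ≥ 0.02, so fail to reject H₀.
The data do not give significant evidence of a linear association between vehicle weight and fuel economy.

t = -0.895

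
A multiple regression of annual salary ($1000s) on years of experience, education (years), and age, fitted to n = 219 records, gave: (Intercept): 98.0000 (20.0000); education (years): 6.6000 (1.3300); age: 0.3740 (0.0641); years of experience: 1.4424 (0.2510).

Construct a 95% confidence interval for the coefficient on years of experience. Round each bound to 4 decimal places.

Read off: b = 1.4424, SE = 0.2510 for years of experience.
df = n − k − 1 = 219 − 3 − 1 = 215.
t* = t_{0.025, 215} = 1.971059.
Margin = t* × SE = 1.971059 × 0.2510 = 0.494736.
CI: 1.4424 ± 0.494736 → (0.9477, 1.9371).

(0.9477, 1.9371)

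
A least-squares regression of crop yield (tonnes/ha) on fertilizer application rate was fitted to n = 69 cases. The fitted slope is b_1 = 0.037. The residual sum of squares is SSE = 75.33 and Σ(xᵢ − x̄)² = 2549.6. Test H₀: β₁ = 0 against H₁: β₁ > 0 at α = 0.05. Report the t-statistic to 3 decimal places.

MSE = SSE/(n − 2) = 75.33/67 = 1.12433.
SE(b_1) = √(MSE/Sₓₓ) = √(1.12433/2549.6) = 0.0209996.
t = 0.037 / 0.0209996 = 1.762.
df = n − 2 = 67.
One-sided p ≈ 0.0413, which is < 0.05, so reject H₀.
There is evidence that the true slope on fertilizer application rate is positive.

t = 1.762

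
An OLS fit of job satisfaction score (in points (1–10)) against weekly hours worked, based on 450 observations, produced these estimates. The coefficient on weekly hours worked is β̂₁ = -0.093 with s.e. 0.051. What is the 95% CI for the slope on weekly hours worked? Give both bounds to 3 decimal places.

(-0.193, 0.007)

df = n − 2 = 450 − 2 = 448.
t* = t_{0.025, 448} = 1.965273.
Margin = t* × SE = 1.965273 × 0.051 = 0.10023.
CI: -0.093 ± 0.10023 → (-0.193, 0.007).
With 95% confidence, each one-unit increase in weekly hours worked is associated with a change of between -0.193 and 0.007 points (1–10) in job satisfaction score.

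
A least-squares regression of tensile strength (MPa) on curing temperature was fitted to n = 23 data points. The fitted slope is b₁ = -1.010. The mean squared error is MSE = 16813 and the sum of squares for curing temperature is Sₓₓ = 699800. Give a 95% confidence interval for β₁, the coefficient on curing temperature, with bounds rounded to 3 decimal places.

(-1.332, -0.688)

SE(b₁) = √(MSE/Sₓₓ) = √(16813/699800) = 0.155001.
df = n − 2 = 21.
t* = t_{0.025, 21} = 2.079614.
Margin = t* × SE = 2.079614 × 0.155001 = 0.32234.
CI: -1.010 ± 0.32234 → (-1.332, -0.688).
With 95% confidence, each one-unit increase in curing temperature is associated with a change of between -1.332 and -0.688 MPa in tensile strength.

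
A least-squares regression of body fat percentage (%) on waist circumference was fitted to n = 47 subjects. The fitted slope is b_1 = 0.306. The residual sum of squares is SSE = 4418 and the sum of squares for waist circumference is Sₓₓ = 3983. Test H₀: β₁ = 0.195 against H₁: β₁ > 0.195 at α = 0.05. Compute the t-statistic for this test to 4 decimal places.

MSE = SSE/(n − 2) = 4418/45 = 98.1778.
SE(b_1) = √(MSE/Sₓₓ) = √(98.1778/3983) = 0.157001.
t = (0.306 − 0.195) / 0.157001 = 0.7070.
df = n − 2 = 45.
One-sided p ≈ 0.2416, which is ≥ 0.05, so fail to reject H₀.
The data do not give significant evidence that the true slope on waist circumference exceeds 0.195 % per unit.

t = 0.7070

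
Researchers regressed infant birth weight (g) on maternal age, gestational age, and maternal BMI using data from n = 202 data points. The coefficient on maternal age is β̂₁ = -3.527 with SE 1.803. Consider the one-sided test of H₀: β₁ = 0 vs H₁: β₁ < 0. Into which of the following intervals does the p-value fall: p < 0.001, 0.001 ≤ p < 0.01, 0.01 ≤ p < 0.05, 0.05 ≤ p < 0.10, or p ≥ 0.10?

0.01 ≤ p < 0.05

t = -3.527 / 1.803 = -1.956.
df = n − k − 1 = 202 − 3 − 1 = 198.
One-sided p = P(T_{198} < t) ≈ 0.0259.
So 0.01 ≤ p < 0.05.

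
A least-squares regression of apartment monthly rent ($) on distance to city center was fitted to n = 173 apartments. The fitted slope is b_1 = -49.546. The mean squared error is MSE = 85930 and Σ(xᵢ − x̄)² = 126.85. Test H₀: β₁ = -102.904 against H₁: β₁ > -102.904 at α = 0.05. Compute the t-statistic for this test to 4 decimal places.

t = 2.0501

SE(b_1) = √(MSE/Sₓₓ) = √(85930/126.85) = 26.0272.
t = (-49.546 − (-102.904)) / 26.0272 = 2.0501.
df = n − 2 = 171.
One-sided p ≈ 0.0209, which is < 0.05, so reject H₀.
There is evidence that the true slope on distance to city center exceeds -102.904 $ per unit.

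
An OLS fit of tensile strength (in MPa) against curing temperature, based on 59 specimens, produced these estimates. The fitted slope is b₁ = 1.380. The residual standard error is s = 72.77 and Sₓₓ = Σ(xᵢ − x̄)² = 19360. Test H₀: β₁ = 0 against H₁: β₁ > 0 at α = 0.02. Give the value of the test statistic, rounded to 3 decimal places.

SE(b₁) = s/√Sₓₓ = 72.77/√19360 = 0.522998.
t = 1.380 / 0.522998 = 2.639.
df = n − 2 = 57.
One-sided p ≈ 0.0054, which is < 0.02, so reject H₀.
There is evidence that the true slope on curing temperature is positive.

t = 2.639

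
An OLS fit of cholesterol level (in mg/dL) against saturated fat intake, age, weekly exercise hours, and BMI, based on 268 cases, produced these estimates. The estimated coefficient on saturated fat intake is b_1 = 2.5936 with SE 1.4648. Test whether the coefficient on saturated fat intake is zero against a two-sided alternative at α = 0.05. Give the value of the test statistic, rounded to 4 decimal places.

H₀: β₁ = 0 vs H₁: β₁ ≠ 0.
t = (b_1 − β₁⁰)/SE = 2.5936 / 1.4648 = 1.7706.
df = n − k − 1 = 268 − 4 − 1 = 263.
Two-sided p ≈ 0.0778, which is ≥ 0.05, so fail to reject H₀.
The data do not give significant evidence of an association between saturated fat intake and cholesterol level, after adjusting for the other predictors.

t = 1.7706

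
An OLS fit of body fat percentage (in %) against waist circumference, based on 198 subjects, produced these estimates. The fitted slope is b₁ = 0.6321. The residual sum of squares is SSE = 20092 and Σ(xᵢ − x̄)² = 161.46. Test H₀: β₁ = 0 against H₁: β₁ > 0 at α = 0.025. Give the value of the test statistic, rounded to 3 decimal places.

MSE = SSE/(n − 2) = 20092/196 = 102.51.
SE(b₁) = √(MSE/Sₓₓ) = √(102.51/161.46) = 0.796803.
t = 0.6321 / 0.796803 = 0.793.
df = n − 2 = 196.
One-sided p ≈ 0.2143, which is ≥ 0.025, so fail to reject H₀.
The data do not give significant evidence that the true slope on waist circumference is positive.

t = 0.793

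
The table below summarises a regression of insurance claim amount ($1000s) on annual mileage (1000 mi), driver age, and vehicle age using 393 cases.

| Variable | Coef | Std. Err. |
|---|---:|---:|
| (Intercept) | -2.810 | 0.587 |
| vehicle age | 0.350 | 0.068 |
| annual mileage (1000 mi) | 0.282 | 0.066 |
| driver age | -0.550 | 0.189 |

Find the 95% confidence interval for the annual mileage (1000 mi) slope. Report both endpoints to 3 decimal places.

(0.152, 0.412)

Read off: b = 0.282, SE = 0.066 for annual mileage (1000 mi).
df = n − k − 1 = 393 − 3 − 1 = 389.
t* = t_{0.025, 389} = 1.966081.
Margin = t* × SE = 1.966081 × 0.066 = 0.12976.
CI: 0.282 ± 0.12976 → (0.152, 0.412).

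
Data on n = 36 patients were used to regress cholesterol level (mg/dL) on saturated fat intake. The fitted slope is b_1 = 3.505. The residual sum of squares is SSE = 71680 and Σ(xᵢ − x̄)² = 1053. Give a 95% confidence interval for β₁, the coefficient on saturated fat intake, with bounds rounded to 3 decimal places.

MSE = SSE/(n − 2) = 71680/34 = 2108.24.
SE(b_1) = √(MSE/Sₓₓ) = √(2108.24/1053) = 1.41496.
df = n − 2 = 34.
t* = t_{0.025, 34} = 2.032245.
Margin = t* × SE = 2.032245 × 1.41496 = 2.87555.
CI: 3.505 ± 2.87555 → (0.629, 6.381).
With 95% confidence, each one-unit increase in saturated fat intake is associated with a change of between 0.629 and 6.381 mg/dL in cholesterol level.

(0.629, 6.381)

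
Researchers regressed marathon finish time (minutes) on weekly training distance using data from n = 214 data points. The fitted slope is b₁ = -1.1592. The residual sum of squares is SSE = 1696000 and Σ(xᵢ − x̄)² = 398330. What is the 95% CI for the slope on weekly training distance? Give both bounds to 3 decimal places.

(-1.439, -0.880)

MSE = SSE/(n − 2) = 1696000/212 = 8000.
SE(b₁) = √(MSE/Sₓₓ) = √(8000/398330) = 0.141718.
df = n − 2 = 212.
t* = t_{0.025, 212} = 1.971217.
Margin = t* × SE = 1.971217 × 0.141718 = 0.27936.
CI: -1.1592 ± 0.27936 → (-1.439, -0.880).
With 95% confidence, each one-unit increase in weekly training distance is associated with a change of between -1.439 and -0.880 minutes in marathon finish time.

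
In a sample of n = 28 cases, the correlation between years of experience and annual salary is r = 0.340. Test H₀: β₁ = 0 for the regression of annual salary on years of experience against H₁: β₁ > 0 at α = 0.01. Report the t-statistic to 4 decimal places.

t = 1.8435

t = r·√(n − 2)/√(1 − r²) = 0.340·√26/√0.8844 = 1.8435.
df = n − 2 = 26.
One-sided p ≈ 0.0383, which is ≥ 0.01, so fail to reject H₀.
The data do not give significant evidence of a linear association between years of experience and annual salary.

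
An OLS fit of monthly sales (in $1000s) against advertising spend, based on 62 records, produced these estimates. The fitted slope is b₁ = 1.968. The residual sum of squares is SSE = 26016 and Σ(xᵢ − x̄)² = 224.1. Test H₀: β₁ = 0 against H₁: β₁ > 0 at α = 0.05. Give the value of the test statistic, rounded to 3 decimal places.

MSE = SSE/(n − 2) = 26016/60 = 433.6.
SE(b₁) = √(MSE/Sₓₓ) = √(433.6/224.1) = 1.39099.
t = 1.968 / 1.39099 = 1.415.
df = n − 2 = 60.
One-sided p ≈ 0.0811, which is ≥ 0.05, so fail to reject H₀.
The data do not give significant evidence that the true slope on advertising spend is positive.

t = 1.415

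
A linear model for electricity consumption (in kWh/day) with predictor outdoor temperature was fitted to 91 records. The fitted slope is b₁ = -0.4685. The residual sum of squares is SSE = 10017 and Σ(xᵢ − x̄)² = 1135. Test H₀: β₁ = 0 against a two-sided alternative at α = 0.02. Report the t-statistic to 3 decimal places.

MSE = SSE/(n − 2) = 10017/89 = 112.551.
SE(b₁) = √(MSE/Sₓₓ) = √(112.551/1135) = 0.314902.
t = -0.4685 / 0.314902 = -1.488.
df = n − 2 = 89.
Two-sided p ≈ 0.1403, which is ≥ 0.02, so fail to reject H₀.
The data do not give significant evidence of an association between outdoor temperature and electricity consumption.

t = -1.488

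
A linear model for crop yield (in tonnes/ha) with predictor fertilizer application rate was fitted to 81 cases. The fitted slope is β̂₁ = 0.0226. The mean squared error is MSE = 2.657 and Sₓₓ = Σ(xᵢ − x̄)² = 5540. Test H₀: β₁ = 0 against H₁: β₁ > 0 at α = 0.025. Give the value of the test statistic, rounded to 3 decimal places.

t = 1.032

SE(β̂₁) = √(MSE/Sₓₓ) = √(2.657/5540) = 0.0218998.
t = 0.0226 / 0.0218998 = 1.032.
df = n − 2 = 79.
One-sided p ≈ 0.1526, which is ≥ 0.025, so fail to reject H₀.
The data do not give significant evidence that the true slope on fertilizer application rate is positive.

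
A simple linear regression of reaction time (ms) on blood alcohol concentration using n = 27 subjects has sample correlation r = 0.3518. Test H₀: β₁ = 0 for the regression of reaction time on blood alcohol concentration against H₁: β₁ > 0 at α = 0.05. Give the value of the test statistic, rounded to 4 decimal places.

t = r·√(n − 2)/√(1 − r²) = 0.3518·√25/√0.876237 = 1.8791.
df = n − 2 = 25.
One-sided p ≈ 0.0360, which is < 0.05, so reject H₀.
There is evidence of a linear association between blood alcohol concentration and reaction time.

t = 1.8791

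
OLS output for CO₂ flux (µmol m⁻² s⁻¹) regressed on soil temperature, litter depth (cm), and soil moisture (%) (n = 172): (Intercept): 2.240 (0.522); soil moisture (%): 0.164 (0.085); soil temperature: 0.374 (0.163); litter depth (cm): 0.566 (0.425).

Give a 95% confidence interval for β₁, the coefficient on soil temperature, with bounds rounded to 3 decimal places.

(0.052, 0.696)

Read off: b = 0.374, SE = 0.163 for soil temperature.
df = n − k − 1 = 172 − 3 − 1 = 168.
t* = t_{0.025, 168} = 1.974185.
Margin = t* × SE = 1.974185 × 0.163 = 0.32179.
CI: 0.374 ± 0.32179 → (0.052, 0.696).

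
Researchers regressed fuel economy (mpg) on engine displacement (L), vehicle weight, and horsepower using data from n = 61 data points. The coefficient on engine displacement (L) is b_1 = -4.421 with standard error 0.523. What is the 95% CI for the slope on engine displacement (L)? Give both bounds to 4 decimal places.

df = n − k − 1 = 61 − 3 − 1 = 57.
t* = t_{0.025, 57} = 2.002465.
Margin = t* × SE = 2.002465 × 0.523 = 1.047289.
CI: -4.421 ± 1.047289 → (-5.4683, -3.3737).
With 95% confidence, each one-unit increase in engine displacement (L) is associated with a change of between -5.4683 and -3.3737 mpg in fuel economy, holding the other predictors fixed.

(-5.4683, -3.3737)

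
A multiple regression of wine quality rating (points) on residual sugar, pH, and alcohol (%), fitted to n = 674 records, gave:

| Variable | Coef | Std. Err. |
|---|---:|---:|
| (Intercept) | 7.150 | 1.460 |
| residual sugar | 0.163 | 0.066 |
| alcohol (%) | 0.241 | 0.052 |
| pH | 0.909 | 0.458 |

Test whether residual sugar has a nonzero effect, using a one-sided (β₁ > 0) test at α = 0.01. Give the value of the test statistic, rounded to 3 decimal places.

t = 2.470

Read off: b = 0.163, SE = 0.066 for residual sugar.
H₀: β₁ = 0 vs H₁: β₁ > 0.
t = 0.163 / 0.066 = 2.470.
df = n − k − 1 = 674 − 3 − 1 = 670.
One-sided p ≈ 0.0069, which is < 0.01, so reject H₀.
There is evidence that the true slope on residual sugar is positive, holding the other predictors fixed.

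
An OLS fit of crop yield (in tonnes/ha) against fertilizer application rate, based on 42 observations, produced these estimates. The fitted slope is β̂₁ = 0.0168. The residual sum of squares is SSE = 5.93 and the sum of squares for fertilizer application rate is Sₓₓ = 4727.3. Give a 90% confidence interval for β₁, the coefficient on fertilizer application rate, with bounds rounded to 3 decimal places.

MSE = SSE/(n − 2) = 5.93/40 = 0.14825.
SE(β̂₁) = √(MSE/Sₓₓ) = √(0.14825/4727.3) = 0.00560004.
df = n − 2 = 40.
t* = t_{0.05, 40} = 1.683851.
Margin = t* × SE = 1.683851 × 0.00560004 = 0.00943.
CI: 0.0168 ± 0.00943 → (0.007, 0.026).
With 90% confidence, each one-unit increase in fertilizer application rate is associated with a change of between 0.007 and 0.026 tonnes/ha in crop yield.

(0.007, 0.026)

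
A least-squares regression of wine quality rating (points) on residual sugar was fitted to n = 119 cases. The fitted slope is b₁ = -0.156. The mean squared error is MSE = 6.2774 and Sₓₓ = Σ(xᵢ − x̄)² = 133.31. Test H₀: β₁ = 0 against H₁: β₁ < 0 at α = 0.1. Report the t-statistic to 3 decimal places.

t = -0.719

SE(b₁) = √(MSE/Sₓₓ) = √(6.2774/133.31) = 0.216999.
t = -0.156 / 0.216999 = -0.719.
df = n − 2 = 117.
One-sided p ≈ 0.2368, which is ≥ 0.1, so fail to reject H₀.
The data do not give significant evidence that the true slope on residual sugar is negative.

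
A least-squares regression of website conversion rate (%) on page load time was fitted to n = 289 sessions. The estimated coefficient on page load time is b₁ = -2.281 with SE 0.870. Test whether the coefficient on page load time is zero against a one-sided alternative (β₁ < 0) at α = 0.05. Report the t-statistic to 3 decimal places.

t = -2.622

H₀: β₁ = 0 vs H₁: β₁ < 0.
t = (b₁ − β₁⁰)/SE = -2.281 / 0.870 = -2.622.
df = n − 2 = 289 − 2 = 287.
One-sided p ≈ 0.0046, which is < 0.05, so reject H₀.
There is evidence that the true slope on page load time is negative.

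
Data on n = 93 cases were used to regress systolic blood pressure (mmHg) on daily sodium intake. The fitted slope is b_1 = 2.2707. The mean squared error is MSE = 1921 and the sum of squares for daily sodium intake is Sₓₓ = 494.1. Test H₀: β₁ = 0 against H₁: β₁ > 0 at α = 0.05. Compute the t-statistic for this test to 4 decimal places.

SE(b_1) = √(MSE/Sₓₓ) = √(1921/494.1) = 1.97177.
t = 2.2707 / 1.97177 = 1.1516.
df = n − 2 = 91.
One-sided p ≈ 0.1263, which is ≥ 0.05, so fail to reject H₀.
The data do not give significant evidence that the true slope on daily sodium intake is positive.

t = 1.1516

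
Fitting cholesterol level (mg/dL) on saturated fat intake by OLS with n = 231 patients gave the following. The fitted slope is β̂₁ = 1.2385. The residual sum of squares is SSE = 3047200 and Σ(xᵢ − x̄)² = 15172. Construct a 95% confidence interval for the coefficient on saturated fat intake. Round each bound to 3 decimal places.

MSE = SSE/(n − 2) = 3047200/229 = 13306.6.
SE(β̂₁) = √(MSE/Sₓₓ) = √(13306.6/15172) = 0.936508.
df = n − 2 = 229.
t* = t_{0.025, 229} = 1.970377.
Margin = t* × SE = 1.970377 × 0.936508 = 1.84527.
CI: 1.2385 ± 1.84527 → (-0.607, 3.084).
With 95% confidence, each one-unit increase in saturated fat intake is associated with a change of between -0.607 and 3.084 mg/dL in cholesterol level.

(-0.607, 3.084)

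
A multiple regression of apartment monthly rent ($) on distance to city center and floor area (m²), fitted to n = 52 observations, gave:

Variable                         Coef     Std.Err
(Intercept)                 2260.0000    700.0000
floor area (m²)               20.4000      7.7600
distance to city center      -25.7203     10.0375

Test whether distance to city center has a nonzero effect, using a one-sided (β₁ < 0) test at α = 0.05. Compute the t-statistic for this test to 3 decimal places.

t = -2.562

Read off: b = -25.7203, SE = 10.0375 for distance to city center.
H₀: β₁ = 0 vs H₁: β₁ < 0.
t = -25.7203 / 10.0375 = -2.562.
df = n − k − 1 = 52 − 2 − 1 = 49.
One-sided p ≈ 0.0068, which is < 0.05, so reject H₀.
There is evidence that the true slope on distance to city center is negative, holding the other predictors fixed.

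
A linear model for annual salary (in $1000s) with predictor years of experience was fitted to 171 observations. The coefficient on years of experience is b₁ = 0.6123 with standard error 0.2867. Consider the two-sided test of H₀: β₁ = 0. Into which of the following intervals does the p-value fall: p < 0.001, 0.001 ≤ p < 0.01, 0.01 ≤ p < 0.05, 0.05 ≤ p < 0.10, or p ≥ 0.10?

t = 0.6123 / 0.2867 = 2.136.
df = n − 2 = 171 − 2 = 169.
Two-sided p = 2·P(T_{169} > |t|) ≈ 0.0341.
So 0.01 ≤ p < 0.05.

0.01 ≤ p < 0.05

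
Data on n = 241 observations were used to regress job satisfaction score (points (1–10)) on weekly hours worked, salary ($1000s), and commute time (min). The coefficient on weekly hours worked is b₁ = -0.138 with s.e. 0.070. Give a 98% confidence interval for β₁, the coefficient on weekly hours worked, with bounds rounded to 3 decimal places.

(-0.302, 0.026)

df = n − k − 1 = 241 − 3 − 1 = 237.
t* = t_{0.01, 237} = 2.342185.
Margin = t* × SE = 2.342185 × 0.070 = 0.16395.
CI: -0.138 ± 0.16395 → (-0.302, 0.026).
With 98% confidence, each one-unit increase in weekly hours worked is associated with a change of between -0.302 and 0.026 points (1–10) in job satisfaction score, holding the other predictors fixed.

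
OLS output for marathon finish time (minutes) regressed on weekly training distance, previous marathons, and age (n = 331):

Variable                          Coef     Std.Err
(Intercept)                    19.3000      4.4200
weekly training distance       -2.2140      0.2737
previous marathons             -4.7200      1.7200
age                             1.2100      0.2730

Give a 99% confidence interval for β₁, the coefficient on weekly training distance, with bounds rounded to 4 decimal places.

Read off: b = -2.2140, SE = 0.2737 for weekly training distance.
df = n − k − 1 = 331 − 3 − 1 = 327.
t* = t_{0.005, 327} = 2.590948.
Margin = t* × SE = 2.590948 × 0.2737 = 0.709142.
CI: -2.2140 ± 0.709142 → (-2.9231, -1.5049).

(-2.9231, -1.5049)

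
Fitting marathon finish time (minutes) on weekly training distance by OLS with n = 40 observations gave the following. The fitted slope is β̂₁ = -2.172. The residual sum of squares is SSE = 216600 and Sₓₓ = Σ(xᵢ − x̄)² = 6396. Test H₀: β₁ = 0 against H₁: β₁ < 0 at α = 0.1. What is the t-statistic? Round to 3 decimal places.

MSE = SSE/(n − 2) = 216600/38 = 5700.
SE(β̂₁) = √(MSE/Sₓₓ) = √(5700/6396) = 0.944024.
t = -2.172 / 0.944024 = -2.301.
df = n − 2 = 38.
One-sided p ≈ 0.0135, which is < 0.1, so reject H₀.
There is evidence that the true slope on weekly training distance is negative.

t = -2.301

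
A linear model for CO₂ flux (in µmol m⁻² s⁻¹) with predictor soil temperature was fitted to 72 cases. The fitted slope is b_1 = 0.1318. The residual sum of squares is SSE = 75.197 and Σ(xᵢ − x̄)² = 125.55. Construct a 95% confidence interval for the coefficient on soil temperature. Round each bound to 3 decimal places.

(-0.053, 0.316)

MSE = SSE/(n − 2) = 75.197/70 = 1.07424.
SE(b_1) = √(MSE/Sₓₓ) = √(1.07424/125.55) = 0.0925002.
df = n − 2 = 70.
t* = t_{0.025, 70} = 1.994437.
Margin = t* × SE = 1.994437 × 0.0925002 = 0.18449.
CI: 0.1318 ± 0.18449 → (-0.053, 0.316).
With 95% confidence, each one-unit increase in soil temperature is associated with a change of between -0.053 and 0.316 µmol m⁻² s⁻¹ in CO₂ flux.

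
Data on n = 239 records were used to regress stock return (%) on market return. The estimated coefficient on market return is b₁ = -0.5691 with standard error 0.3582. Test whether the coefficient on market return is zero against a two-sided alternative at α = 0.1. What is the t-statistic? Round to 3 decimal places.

H₀: β₁ = 0 vs H₁: β₁ ≠ 0.
t = (b₁ − β₁⁰)/SE = -0.5691 / 0.3582 = -1.589.
df = n − 2 = 239 − 2 = 237.
Two-sided p ≈ 0.1134, which is ≥ 0.1, so fail to reject H₀.
The data do not give significant evidence of an association between market return and stock return.

t = -1.589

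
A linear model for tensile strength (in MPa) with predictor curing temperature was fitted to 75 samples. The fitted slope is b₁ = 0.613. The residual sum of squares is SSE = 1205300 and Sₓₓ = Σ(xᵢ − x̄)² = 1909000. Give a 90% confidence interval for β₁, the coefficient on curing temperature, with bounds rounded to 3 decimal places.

MSE = SSE/(n − 2) = 1205300/73 = 16511.
SE(b₁) = √(MSE/Sₓₓ) = √(16511/1909000) = 0.0930001.
df = n − 2 = 73.
t* = t_{0.05, 73} = 1.665996.
Margin = t* × SE = 1.665996 × 0.0930001 = 0.15494.
CI: 0.613 ± 0.15494 → (0.458, 0.768).
With 90% confidence, each one-unit increase in curing temperature is associated with a change of between 0.458 and 0.768 MPa in tensile strength.

(0.458, 0.768)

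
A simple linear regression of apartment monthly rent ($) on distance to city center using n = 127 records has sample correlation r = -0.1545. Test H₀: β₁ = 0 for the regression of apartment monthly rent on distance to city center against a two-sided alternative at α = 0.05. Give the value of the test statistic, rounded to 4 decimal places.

t = r·√(n − 2)/√(1 − r²) = -0.1545·√125/√0.97613 = -1.7484.
df = n − 2 = 125.
Two-sided p ≈ 0.0829, which is ≥ 0.05, so fail to reject H₀.
The data do not give significant evidence of a linear association between distance to city center and apartment monthly rent.

t = -1.7484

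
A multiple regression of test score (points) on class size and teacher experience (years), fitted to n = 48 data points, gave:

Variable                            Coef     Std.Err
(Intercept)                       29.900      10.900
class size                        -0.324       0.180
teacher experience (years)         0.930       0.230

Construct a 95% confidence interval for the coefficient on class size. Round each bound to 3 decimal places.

(-0.687, 0.039)

Read off: b = -0.324, SE = 0.180 for class size.
df = n − k − 1 = 48 − 2 − 1 = 45.
t* = t_{0.025, 45} = 2.014103.
Margin = t* × SE = 2.014103 × 0.180 = 0.36254.
CI: -0.324 ± 0.36254 → (-0.687, 0.039).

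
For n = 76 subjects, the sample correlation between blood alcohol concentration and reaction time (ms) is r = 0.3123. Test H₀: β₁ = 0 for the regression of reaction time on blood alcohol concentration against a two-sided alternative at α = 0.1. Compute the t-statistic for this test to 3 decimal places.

t = 2.828

t = r·√(n − 2)/√(1 − r²) = 0.3123·√74/√0.902469 = 2.828.
df = n − 2 = 74.
Two-sided p ≈ 0.0060, which is < 0.1, so reject H₀.
There is evidence of a linear association between blood alcohol concentration and reaction time.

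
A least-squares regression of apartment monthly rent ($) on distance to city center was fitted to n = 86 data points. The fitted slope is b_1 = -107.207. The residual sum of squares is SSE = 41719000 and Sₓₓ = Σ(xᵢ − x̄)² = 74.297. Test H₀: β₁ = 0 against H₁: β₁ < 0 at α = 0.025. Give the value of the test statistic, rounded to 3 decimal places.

MSE = SSE/(n − 2) = 41719000/84 = 496655.
SE(b_1) = √(MSE/Sₓₓ) = √(496655/74.297) = 81.7601.
t = -107.207 / 81.7601 = -1.311.
df = n − 2 = 84.
One-sided p ≈ 0.0967, which is ≥ 0.025, so fail to reject H₀.
The data do not give significant evidence that the true slope on distance to city center is negative.

t = -1.311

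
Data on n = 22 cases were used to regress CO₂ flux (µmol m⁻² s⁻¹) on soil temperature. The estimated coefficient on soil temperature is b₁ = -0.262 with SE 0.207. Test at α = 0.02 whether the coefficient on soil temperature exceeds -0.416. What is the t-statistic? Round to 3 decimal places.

t = 0.744

H₀: β₁ = -0.416 vs H₁: β₁ > -0.416.
t = (b₁ − β₁⁰)/SE = (-0.262 − (-0.416)) / 0.207 = 0.744.
df = n − 2 = 22 − 2 = 20.
One-sided p ≈ 0.2328, which is ≥ 0.02, so fail to reject H₀.
The data do not give significant evidence that the true slope on soil temperature exceeds -0.416 µmol m⁻² s⁻¹ per unit.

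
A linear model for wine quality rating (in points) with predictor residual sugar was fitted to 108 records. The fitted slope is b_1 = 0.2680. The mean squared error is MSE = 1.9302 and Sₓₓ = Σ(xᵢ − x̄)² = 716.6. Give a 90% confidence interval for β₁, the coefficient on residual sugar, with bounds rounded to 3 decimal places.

(0.182, 0.354)

SE(b_1) = √(MSE/Sₓₓ) = √(1.9302/716.6) = 0.0518994.
df = n − 2 = 106.
t* = t_{0.05, 106} = 1.659356.
Margin = t* × SE = 1.659356 × 0.0518994 = 0.08612.
CI: 0.2680 ± 0.08612 → (0.182, 0.354).
With 90% confidence, each one-unit increase in residual sugar is associated with a change of between 0.182 and 0.354 points in wine quality rating.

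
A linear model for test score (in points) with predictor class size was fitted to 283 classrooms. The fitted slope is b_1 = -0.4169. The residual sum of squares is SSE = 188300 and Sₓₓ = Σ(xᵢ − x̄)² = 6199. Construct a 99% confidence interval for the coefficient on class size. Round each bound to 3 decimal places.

(-1.270, 0.436)

MSE = SSE/(n − 2) = 188300/281 = 670.107.
SE(b_1) = √(MSE/Sₓₓ) = √(670.107/6199) = 0.328784.
df = n − 2 = 281.
t* = t_{0.005, 281} = 2.593438.
Margin = t* × SE = 2.593438 × 0.328784 = 0.85268.
CI: -0.4169 ± 0.85268 → (-1.270, 0.436).
With 99% confidence, each one-unit increase in class size is associated with a change of between -1.270 and 0.436 points in test score.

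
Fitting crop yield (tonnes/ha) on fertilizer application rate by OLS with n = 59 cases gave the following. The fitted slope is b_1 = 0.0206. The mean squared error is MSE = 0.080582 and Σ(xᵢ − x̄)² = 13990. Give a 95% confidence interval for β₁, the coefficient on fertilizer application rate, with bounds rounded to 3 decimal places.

(0.016, 0.025)

SE(b_1) = √(MSE/Sₓₓ) = √(0.080582/13990) = 0.00239999.
df = n − 2 = 57.
t* = t_{0.025, 57} = 2.002465.
Margin = t* × SE = 2.002465 × 0.00239999 = 0.00481.
CI: 0.0206 ± 0.00481 → (0.016, 0.025).
With 95% confidence, each one-unit increase in fertilizer application rate is associated with a change of between 0.016 and 0.025 tonnes/ha in crop yield.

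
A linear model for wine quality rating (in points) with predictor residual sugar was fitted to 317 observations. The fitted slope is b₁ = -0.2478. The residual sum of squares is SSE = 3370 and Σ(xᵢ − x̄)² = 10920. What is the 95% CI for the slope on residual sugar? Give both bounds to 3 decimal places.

(-0.309, -0.186)

MSE = SSE/(n − 2) = 3370/315 = 10.6984.
SE(b₁) = √(MSE/Sₓₓ) = √(10.6984/10920) = 0.0313003.
df = n − 2 = 315.
t* = t_{0.025, 315} = 1.967524.
Margin = t* × SE = 1.967524 × 0.0313003 = 0.06158.
CI: -0.2478 ± 0.06158 → (-0.309, -0.186).
With 95% confidence, each one-unit increase in residual sugar is associated with a change of between -0.309 and -0.186 points in wine quality rating.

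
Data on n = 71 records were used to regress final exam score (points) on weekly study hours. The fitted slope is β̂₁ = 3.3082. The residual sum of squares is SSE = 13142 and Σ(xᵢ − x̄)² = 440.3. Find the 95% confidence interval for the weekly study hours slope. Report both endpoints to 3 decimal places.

(1.996, 4.620)

MSE = SSE/(n − 2) = 13142/69 = 190.464.
SE(β̂₁) = √(MSE/Sₓₓ) = √(190.464/440.3) = 0.657706.
df = n − 2 = 69.
t* = t_{0.025, 69} = 1.994945.
Margin = t* × SE = 1.994945 × 0.657706 = 1.31209.
CI: 3.3082 ± 1.31209 → (1.996, 4.620).
With 95% confidence, each one-unit increase in weekly study hours is associated with a change of between 1.996 and 4.620 points in final exam score.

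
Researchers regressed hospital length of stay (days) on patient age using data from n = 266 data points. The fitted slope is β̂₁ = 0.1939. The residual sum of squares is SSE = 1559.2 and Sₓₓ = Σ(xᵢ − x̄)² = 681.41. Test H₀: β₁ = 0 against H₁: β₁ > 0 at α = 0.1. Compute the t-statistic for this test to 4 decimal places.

t = 2.0827

MSE = SSE/(n − 2) = 1559.2/264 = 5.90606.
SE(β̂₁) = √(MSE/Sₓₓ) = √(5.90606/681.41) = 0.0930989.
t = 0.1939 / 0.0930989 = 2.0827.
df = n − 2 = 264.
One-sided p ≈ 0.0191, which is < 0.1, so reject H₀.
There is evidence that the true slope on patient age is positive.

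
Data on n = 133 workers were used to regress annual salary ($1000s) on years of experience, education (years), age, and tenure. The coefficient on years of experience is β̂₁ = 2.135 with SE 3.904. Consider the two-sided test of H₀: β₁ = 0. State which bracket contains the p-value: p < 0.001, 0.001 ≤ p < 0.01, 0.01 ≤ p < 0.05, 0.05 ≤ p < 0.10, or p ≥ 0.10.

t = 2.135 / 3.904 = 0.547.
df = n − k − 1 = 133 − 4 − 1 = 128.
Two-sided p = 2·P(T_{128} > |t|) ≈ 0.5854.
So p ≥ 0.10.

p ≥ 0.10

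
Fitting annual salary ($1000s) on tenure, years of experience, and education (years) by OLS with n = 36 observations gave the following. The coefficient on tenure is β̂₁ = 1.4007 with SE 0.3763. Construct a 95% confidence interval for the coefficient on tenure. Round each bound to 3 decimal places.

(0.634, 2.167)

df = n − k − 1 = 36 − 3 − 1 = 32.
t* = t_{0.025, 32} = 2.036933.
Margin = t* × SE = 2.036933 × 0.3763 = 0.76650.
CI: 1.4007 ± 0.76650 → (0.634, 2.167).
With 95% confidence, each one-unit increase in tenure is associated with a change of between 0.634 and 2.167 $1000s in annual salary, holding the other predictors fixed.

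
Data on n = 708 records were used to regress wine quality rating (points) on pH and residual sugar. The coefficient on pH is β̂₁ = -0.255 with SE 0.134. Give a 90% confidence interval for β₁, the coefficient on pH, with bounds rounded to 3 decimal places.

df = n − k − 1 = 708 − 2 − 1 = 705.
t* = t_{0.05, 705} = 1.647018.
Margin = t* × SE = 1.647018 × 0.134 = 0.22070.
CI: -0.255 ± 0.22070 → (-0.476, -0.034).
With 90% confidence, each one-unit increase in pH is associated with a change of between -0.476 and -0.034 points in wine quality rating, holding the other predictors fixed.

(-0.476, -0.034)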